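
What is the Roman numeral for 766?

Convert 766 to Roman numerals:
  766 contains 1×500 (D)
  266 contains 2×100 (CC)
  66 contains 1×50 (L)
  16 contains 1×10 (X)
  6 contains 1×5 (V)
  1 contains 1×1 (I)

DCCLXVI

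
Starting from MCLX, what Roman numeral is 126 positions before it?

MCLX = 1160
1160 - 126 = 1034

MXXXIV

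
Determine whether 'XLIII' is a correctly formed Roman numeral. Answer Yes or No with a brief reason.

'XLIII': Check the rules: uses only the symbols I, V, X, L, C, D, M; no symbol is repeated more than three times in a row; V, L and D each appear at most once; the only place a smaller symbol precedes a larger one is the allowed subtractive pair XL, the symbol right after such a pair (if any) is smaller than the pair's first symbol, and otherwise the values never increase from left to right. Value: XL (40) + I (1) + I (1) + I (1) = 43. So it is a valid standard Roman numeral.

Yes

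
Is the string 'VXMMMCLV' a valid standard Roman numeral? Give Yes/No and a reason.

'VXMMMCLV': V should not appear more than once

No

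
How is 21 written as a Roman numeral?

Convert 21 to Roman numerals:
  21 contains 2×10 (XX)
  1 contains 1×1 (I)

XXI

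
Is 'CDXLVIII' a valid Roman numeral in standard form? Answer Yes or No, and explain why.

'CDXLVIII': Check the rules: uses only the symbols I, V, X, L, C, D, M; no symbol is repeated more than three times in a row; V, L and D each appear at most once; the only places a smaller symbol precedes a larger one are the allowed subtractive pairs CD, XL, the symbol right after such a pair (if any) is smaller than the pair's first symbol, and otherwise the values never increase from left to right. Value: CD (400) + XL (40) + V (5) + I (1) + I (1) + I (1) = 448. So it is a valid standard Roman numeral.

Yes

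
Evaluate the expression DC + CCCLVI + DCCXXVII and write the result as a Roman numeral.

DC = 600, CCCLVI = 356, DCCXXVII = 727
600 + 356 = 956
956 + 727 = 1683

MDCLXXXIII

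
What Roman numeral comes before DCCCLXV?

DCCCLXV = 865, so the previous integer is 865 - 1 = 864

DCCCLXIV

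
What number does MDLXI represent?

MDLXI: M=1000, D=500, L=50, X=10, I=1
1000 + 500 + 50 + 10 + 1 = 1561

1561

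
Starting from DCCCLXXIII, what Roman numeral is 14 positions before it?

DCCCLXXIII = 873
873 - 14 = 859

DCCCLIX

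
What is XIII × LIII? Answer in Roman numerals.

XIII = 13
LIII = 53
13 × 53 = 689

DCLXXXIX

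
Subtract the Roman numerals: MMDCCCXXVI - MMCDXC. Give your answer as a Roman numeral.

MMDCCCXXVI = 2826
MMCDXC = 2490
2826 - 2490 = 336

CCCXXXVI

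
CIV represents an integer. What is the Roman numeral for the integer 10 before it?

CIV = 104
104 - 10 = 94

XCIV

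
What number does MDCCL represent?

MDCCL: M=1000, D=500, C=100, C=100, L=50
1000 + 500 + 100 + 100 + 50 = 1750

1750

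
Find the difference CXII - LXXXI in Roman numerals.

CXII = 112
LXXXI = 81
112 - 81 = 31

XXXI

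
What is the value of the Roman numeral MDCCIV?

MDCCIV: M=1000, D=500, C=100, C=100, IV=4
1000 + 500 + 100 + 100 + 4 = 1704

1704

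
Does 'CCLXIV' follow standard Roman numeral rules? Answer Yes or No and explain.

'CCLXIV': Check the rules: uses only the symbols I, V, X, L, C, D, M; no symbol is repeated more than three times in a row; V, L and D each appear at most once; the only place a smaller symbol precedes a larger one is the allowed subtractive pair IV, the symbol right after such a pair (if any) is smaller than the pair's first symbol, and otherwise the values never increase from left to right. Value: C (100) + C (100) + L (50) + X (10) + IV (4) = 264. So it is a valid standard Roman numeral.

Yes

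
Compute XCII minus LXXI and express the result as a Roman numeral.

XCII = 92
LXXI = 71
92 - 71 = 21

XXI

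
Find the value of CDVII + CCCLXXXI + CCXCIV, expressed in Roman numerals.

CDVII = 407, CCCLXXXI = 381, CCXCIV = 294
407 + 381 = 788
788 + 294 = 1082

MLXXXII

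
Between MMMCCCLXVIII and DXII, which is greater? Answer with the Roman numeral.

MMMCCCLXVIII = 3368
DXII = 512
3368 is larger

MMMCCCLXVIII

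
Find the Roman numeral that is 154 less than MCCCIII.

MCCCIII = 1303
1303 - 154 = 1149

MCXLIX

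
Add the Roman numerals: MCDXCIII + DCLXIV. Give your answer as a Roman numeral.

MCDXCIII = 1493
DCLXIV = 664
1493 + 664 = 2157

MMCLVII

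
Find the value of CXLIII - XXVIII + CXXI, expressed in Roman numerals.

CXLIII = 143, XXVIII = 28, CXXI = 121
143 - 28 = 115
115 + 121 = 236

CCXXXVI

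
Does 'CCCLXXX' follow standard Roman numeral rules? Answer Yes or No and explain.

'CCCLXXX': Check the rules: uses only the symbols I, V, X, L, C, D, M; no symbol is repeated more than three times in a row; V, L and D each appear at most once; no smaller symbol precedes a larger one (values never increase from left to right). Value: C (100) + C (100) + C (100) + L (50) + X (10) + X (10) + X (10) = 380. So it is a valid standard Roman numeral.

Yes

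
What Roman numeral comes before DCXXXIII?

DCXXXIII = 633; previous is 632

DCXXXII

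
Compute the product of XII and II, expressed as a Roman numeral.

XII = 12
II = 2
12 × 2 = 24

XXIV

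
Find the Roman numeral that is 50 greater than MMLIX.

MMLIX = 2059
2059 + 50 = 2109

MMCIX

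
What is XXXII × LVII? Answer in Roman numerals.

XXXII = 32
LVII = 57
32 × 57 = 1824

MDCCCXXIV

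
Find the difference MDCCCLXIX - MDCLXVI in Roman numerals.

MDCCCLXIX = 1869
MDCLXVI = 1666
1869 - 1666 = 203

CCIII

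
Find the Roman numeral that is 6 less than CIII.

CIII = 103
103 - 6 = 97

XCVII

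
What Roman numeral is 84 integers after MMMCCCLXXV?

MMMCCCLXXV = 3375
3375 + 84 = 3459

MMMCDLIX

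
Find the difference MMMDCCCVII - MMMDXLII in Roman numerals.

MMMDCCCVII = 3807
MMMDXLII = 3542
3807 - 3542 = 265

CCLXV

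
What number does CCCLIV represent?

CCCLIV: C=100, C=100, C=100, L=50, IV=4
100 + 100 + 100 + 50 + 4 = 354

354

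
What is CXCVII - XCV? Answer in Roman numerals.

CXCVII = 197
XCV = 95
197 - 95 = 102

CII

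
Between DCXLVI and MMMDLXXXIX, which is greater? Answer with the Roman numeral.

DCXLVI = 646
MMMDLXXXIX = 3589
3589 is larger

MMMDLXXXIX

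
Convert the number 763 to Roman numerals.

Convert 763 to Roman numerals:
  763 contains 1×500 (D)
  263 contains 2×100 (CC)
  63 contains 1×50 (L)
  13 contains 1×10 (X)
  3 contains 3×1 (III)

DCCLXIII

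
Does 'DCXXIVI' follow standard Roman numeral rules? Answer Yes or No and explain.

'DCXXIVI': I cannot come right after the subtractive pair IV: once I is subtracted in IV, the next symbol must be smaller than I

No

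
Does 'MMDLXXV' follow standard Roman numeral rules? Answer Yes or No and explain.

'MMDLXXV': Check the rules: uses only the symbols I, V, X, L, C, D, M; no symbol is repeated more than three times in a row; V, L and D each appear at most once; no smaller symbol precedes a larger one (values never increase from left to right). Value: M (1000) + M (1000) + D (500) + L (50) + X (10) + X (10) + V (5) = 2575. So it is a valid standard Roman numeral.

Yes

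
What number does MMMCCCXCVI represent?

MMMCCCXCVI: M=1000, M=1000, M=1000, C=100, C=100, C=100, XC=90, V=5, I=1
1000 + 1000 + 1000 + 100 + 100 + 100 + 90 + 5 + 1 = 3396

3396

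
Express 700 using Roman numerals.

Convert 700 to Roman numerals:
  700 contains 1×500 (D)
  200 contains 2×100 (CC)

DCC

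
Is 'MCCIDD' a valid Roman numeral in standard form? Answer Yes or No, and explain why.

'MCCIDD': D should not appear more than once

No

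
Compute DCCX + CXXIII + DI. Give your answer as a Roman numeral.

DCCX = 710, CXXIII = 123, DI = 501
710 + 123 = 833
833 + 501 = 1334

MCCCXXXIV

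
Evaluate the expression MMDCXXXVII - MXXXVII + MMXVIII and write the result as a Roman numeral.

MMDCXXXVII = 2637, MXXXVII = 1037, MMXVIII = 2018
2637 - 1037 = 1600
1600 + 2018 = 3618

MMMDCXVIII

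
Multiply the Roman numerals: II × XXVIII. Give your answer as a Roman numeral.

II = 2
XXVIII = 28
2 × 28 = 56

LVI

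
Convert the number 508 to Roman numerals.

Convert 508 to Roman numerals:
  508 contains 1×500 (D)
  8 contains 1×5 (V)
  3 contains 3×1 (III)

DVIII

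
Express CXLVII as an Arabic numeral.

CXLVII: C=100, XL=40, V=5, I=1, I=1
100 + 40 + 5 + 1 + 1 = 147

147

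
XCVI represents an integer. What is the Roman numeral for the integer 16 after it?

XCVI = 96
96 + 16 = 112

CXII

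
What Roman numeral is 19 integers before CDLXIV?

CDLXIV = 464
464 - 19 = 445

CDXLV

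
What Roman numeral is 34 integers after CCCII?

CCCII = 302
302 + 34 = 336

CCCXXXVI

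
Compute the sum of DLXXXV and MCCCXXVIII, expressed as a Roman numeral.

DLXXXV = 585
MCCCXXVIII = 1328
585 + 1328 = 1913

MCMXIII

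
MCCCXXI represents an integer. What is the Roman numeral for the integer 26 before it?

MCCCXXI = 1321
1321 - 26 = 1295

MCCXCV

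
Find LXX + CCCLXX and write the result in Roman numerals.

LXX = 70
CCCLXX = 370
70 + 370 = 440

CDXL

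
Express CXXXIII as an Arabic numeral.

CXXXIII: C=100, X=10, X=10, X=10, I=1, I=1, I=1
100 + 10 + 10 + 10 + 1 + 1 + 1 = 133

133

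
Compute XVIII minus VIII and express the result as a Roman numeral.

XVIII = 18
VIII = 8
18 - 8 = 10

X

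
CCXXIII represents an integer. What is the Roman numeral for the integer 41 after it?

CCXXIII = 223
223 + 41 = 264

CCLXIV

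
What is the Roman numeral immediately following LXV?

LXV = 65; next is 66

LXVI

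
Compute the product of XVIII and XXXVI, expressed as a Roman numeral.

XVIII = 18
XXXVI = 36
18 × 36 = 648

DCXLVIII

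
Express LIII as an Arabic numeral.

LIII: L=50, I=1, I=1, I=1
50 + 1 + 1 + 1 = 53

53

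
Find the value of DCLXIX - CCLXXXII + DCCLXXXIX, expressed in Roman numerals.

DCLXIX = 669, CCLXXXII = 282, DCCLXXXIX = 789
669 - 282 = 387
387 + 789 = 1176

MCLXXVI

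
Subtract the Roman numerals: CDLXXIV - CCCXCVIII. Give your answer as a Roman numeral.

CDLXXIV = 474
CCCXCVIII = 398
474 - 398 = 76

LXXVI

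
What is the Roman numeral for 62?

Convert 62 to Roman numerals:
  62 contains 1×50 (L)
  12 contains 1×10 (X)
  2 contains 2×1 (II)

LXII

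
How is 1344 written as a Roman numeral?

Convert 1344 to Roman numerals:
  1344 contains 1×1000 (M)
  344 contains 3×100 (CCC)
  44 contains 1×40 (XL)
  4 contains 1×4 (IV)

MCCCXLIV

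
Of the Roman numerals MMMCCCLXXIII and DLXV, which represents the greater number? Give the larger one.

MMMCCCLXXIII = 3373
DLXV = 565
3373 is larger

MMMCCCLXXIII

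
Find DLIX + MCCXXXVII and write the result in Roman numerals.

DLIX = 559
MCCXXXVII = 1237
559 + 1237 = 1796

MDCCXCVI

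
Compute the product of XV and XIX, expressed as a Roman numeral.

XV = 15
XIX = 19
15 × 19 = 285

CCLXXXV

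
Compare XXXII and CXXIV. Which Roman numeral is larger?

XXXII = 32
CXXIV = 124
124 is larger

CXXIV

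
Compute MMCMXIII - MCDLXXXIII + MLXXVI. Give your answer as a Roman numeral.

MMCMXIII = 2913, MCDLXXXIII = 1483, MLXXVI = 1076
2913 - 1483 = 1430
1430 + 1076 = 2506

MMDVI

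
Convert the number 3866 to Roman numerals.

Convert 3866 to Roman numerals:
  3866 contains 3×1000 (MMM)
  866 contains 1×500 (D)
  366 contains 3×100 (CCC)
  66 contains 1×50 (L)
  16 contains 1×10 (X)
  6 contains 1×5 (V)
  1 contains 1×1 (I)

MMMDCCCLXVI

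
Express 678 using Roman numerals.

Convert 678 to Roman numerals:
  678 contains 1×500 (D)
  178 contains 1×100 (C)
  78 contains 1×50 (L)
  28 contains 2×10 (XX)
  8 contains 1×5 (V)
  3 contains 3×1 (III)

DCLXXVIII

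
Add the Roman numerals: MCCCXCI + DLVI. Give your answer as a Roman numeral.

MCCCXCI = 1391
DLVI = 556
1391 + 556 = 1947

MCMXLVII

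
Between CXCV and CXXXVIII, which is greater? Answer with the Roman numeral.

CXCV = 195
CXXXVIII = 138
195 is larger

CXCV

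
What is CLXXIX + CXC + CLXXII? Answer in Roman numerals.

CLXXIX = 179, CXC = 190, CLXXII = 172
179 + 190 = 369
369 + 172 = 541

DXLI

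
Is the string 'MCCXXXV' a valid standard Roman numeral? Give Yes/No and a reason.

'MCCXXXV': Check the rules: uses only the symbols I, V, X, L, C, D, M; no symbol is repeated more than three times in a row; V, L and D each appear at most once; no smaller symbol precedes a larger one (values never increase from left to right). Value: M (1000) + C (100) + C (100) + X (10) + X (10) + X (10) + V (5) = 1235. So it is a valid standard Roman numeral.

Yes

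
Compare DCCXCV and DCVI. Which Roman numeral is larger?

DCCXCV = 795
DCVI = 606
795 is larger

DCCXCV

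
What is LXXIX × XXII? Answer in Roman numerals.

LXXIX = 79
XXII = 22
79 × 22 = 1738

MDCCXXXVIII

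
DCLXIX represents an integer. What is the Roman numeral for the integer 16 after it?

DCLXIX = 669
669 + 16 = 685

DCLXXXV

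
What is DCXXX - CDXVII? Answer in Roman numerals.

DCXXX = 630
CDXVII = 417
630 - 417 = 213

CCXIII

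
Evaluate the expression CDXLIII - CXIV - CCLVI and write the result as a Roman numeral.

CDXLIII = 443, CXIV = 114, CCLVI = 256
443 - 114 = 329
329 - 256 = 73

LXXIII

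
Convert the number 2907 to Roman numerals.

Convert 2907 to Roman numerals:
  2907 contains 2×1000 (MM)
  907 contains 1×900 (CM)
  7 contains 1×5 (V)
  2 contains 2×1 (II)

MMCMVII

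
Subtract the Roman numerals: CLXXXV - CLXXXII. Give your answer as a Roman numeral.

CLXXXV = 185
CLXXXII = 182
185 - 182 = 3

III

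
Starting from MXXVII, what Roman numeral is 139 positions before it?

MXXVII = 1027
1027 - 139 = 888

DCCCLXXXVIII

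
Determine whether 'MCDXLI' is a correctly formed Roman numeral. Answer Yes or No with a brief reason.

'MCDXLI': Check the rules: uses only the symbols I, V, X, L, C, D, M; no symbol is repeated more than three times in a row; V, L and D each appear at most once; the only places a smaller symbol precedes a larger one are the allowed subtractive pairs CD, XL, the symbol right after such a pair (if any) is smaller than the pair's first symbol, and otherwise the values never increase from left to right. Value: M (1000) + CD (400) + XL (40) + I (1) = 1441. So it is a valid standard Roman numeral.

Yes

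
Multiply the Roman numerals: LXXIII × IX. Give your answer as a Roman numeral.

LXXIII = 73
IX = 9
73 × 9 = 657

DCLVII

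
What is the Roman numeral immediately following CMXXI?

CMXXI = 921, so the next integer is 921 + 1 = 922

CMXXII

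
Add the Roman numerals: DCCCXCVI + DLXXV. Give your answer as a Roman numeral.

DCCCXCVI = 896
DLXXV = 575
896 + 575 = 1471

MCDLXXI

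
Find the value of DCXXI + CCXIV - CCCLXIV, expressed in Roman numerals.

DCXXI = 621, CCXIV = 214, CCCLXIV = 364
621 + 214 = 835
835 - 364 = 471

CDLXXI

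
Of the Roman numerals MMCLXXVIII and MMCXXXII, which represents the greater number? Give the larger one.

MMCLXXVIII = 2178
MMCXXXII = 2132
2178 is larger

MMCLXXVIII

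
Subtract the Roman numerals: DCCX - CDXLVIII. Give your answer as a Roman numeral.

DCCX = 710
CDXLVIII = 448
710 - 448 = 262

CCLXII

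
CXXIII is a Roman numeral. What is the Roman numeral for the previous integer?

CXXIII = 123, so the previous integer is 123 - 1 = 122

CXXII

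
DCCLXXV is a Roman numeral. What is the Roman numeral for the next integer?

DCCLXXV = 775, so the next integer is 775 + 1 = 776

DCCLXXVI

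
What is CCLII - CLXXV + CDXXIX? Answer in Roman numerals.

CCLII = 252, CLXXV = 175, CDXXIX = 429
252 - 175 = 77
77 + 429 = 506

DVI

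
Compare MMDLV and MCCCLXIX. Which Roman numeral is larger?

MMDLV = 2555
MCCCLXIX = 1369
2555 is larger

MMDLV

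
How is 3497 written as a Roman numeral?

Convert 3497 to Roman numerals:
  3497 contains 3×1000 (MMM)
  497 contains 1×400 (CD)
  97 contains 1×90 (XC)
  7 contains 1×5 (V)
  2 contains 2×1 (II)

MMMCDXCVII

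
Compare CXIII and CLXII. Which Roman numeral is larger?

CXIII = 113
CLXII = 162
162 is larger

CLXII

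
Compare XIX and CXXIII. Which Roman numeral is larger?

XIX = 19
CXXIII = 123
123 is larger

CXXIII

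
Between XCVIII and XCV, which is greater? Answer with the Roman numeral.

XCVIII = 98
XCV = 95
98 is larger

XCVIII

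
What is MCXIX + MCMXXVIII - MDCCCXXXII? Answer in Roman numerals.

MCXIX = 1119, MCMXXVIII = 1928, MDCCCXXXII = 1832
1119 + 1928 = 3047
3047 - 1832 = 1215

MCCXV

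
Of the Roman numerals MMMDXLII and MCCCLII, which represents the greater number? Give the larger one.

MMMDXLII = 3542
MCCCLII = 1352
3542 is larger

MMMDXLII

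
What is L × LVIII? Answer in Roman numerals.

L = 50
LVIII = 58
50 × 58 = 2900

MMCM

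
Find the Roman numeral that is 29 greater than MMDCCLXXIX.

MMDCCLXXIX = 2779
2779 + 29 = 2808

MMDCCCVIII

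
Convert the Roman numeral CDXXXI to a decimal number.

CDXXXI: CD=400, X=10, X=10, X=10, I=1
400 + 10 + 10 + 10 + 1 = 431

431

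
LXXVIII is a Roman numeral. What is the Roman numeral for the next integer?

LXXVIII = 78, so the next integer is 78 + 1 = 79

LXXIX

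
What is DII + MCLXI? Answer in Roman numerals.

DII = 502
MCLXI = 1161
502 + 1161 = 1663

MDCLXIII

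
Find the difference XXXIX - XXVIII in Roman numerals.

XXXIX = 39
XXVIII = 28
39 - 28 = 11

XI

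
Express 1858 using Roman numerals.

Convert 1858 to Roman numerals:
  1858 contains 1×1000 (M)
  858 contains 1×500 (D)
  358 contains 3×100 (CCC)
  58 contains 1×50 (L)
  8 contains 1×5 (V)
  3 contains 3×1 (III)

MDCCCLVIII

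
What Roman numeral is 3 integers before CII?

CII = 102
102 - 3 = 99

XCIX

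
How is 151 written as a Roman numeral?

Convert 151 to Roman numerals:
  151 contains 1×100 (C)
  51 contains 1×50 (L)
  1 contains 1×1 (I)

CLI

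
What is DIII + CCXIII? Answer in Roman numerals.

DIII = 503
CCXIII = 213
503 + 213 = 716

DCCXVI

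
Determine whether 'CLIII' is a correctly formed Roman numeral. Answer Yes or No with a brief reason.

'CLIII': Check the rules: uses only the symbols I, V, X, L, C, D, M; no symbol is repeated more than three times in a row; V, L and D each appear at most once; no smaller symbol precedes a larger one (values never increase from left to right). Value: C (100) + L (50) + I (1) + I (1) + I (1) = 153. So it is a valid standard Roman numeral.

Yes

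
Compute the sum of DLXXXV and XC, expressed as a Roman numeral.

DLXXXV = 585
XC = 90
585 + 90 = 675

DCLXXV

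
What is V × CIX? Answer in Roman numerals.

V = 5
CIX = 109
5 × 109 = 545

DXLV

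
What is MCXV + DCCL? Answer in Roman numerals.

MCXV = 1115
DCCL = 750
1115 + 750 = 1865

MDCCCLXV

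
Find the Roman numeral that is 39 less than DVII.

DVII = 507
507 - 39 = 468

CDLXVIII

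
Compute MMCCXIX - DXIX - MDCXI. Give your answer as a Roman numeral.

MMCCXIX = 2219, DXIX = 519, MDCXI = 1611
2219 - 519 = 1700
1700 - 1611 = 89

LXXXIX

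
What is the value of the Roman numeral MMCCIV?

MMCCIV: M=1000, M=1000, C=100, C=100, IV=4
1000 + 1000 + 100 + 100 + 4 = 2204

2204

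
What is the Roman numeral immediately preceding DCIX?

DCIX = 609, so the previous integer is 609 - 1 = 608

DCVIII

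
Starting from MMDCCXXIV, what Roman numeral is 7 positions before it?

MMDCCXXIV = 2724
2724 - 7 = 2717

MMDCCXVII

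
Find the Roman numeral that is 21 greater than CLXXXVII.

CLXXXVII = 187
187 + 21 = 208

CCVIII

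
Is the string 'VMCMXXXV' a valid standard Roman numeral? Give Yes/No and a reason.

'VMCMXXXV': V should not appear more than once

No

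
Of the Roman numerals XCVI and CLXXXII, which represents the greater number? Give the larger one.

XCVI = 96
CLXXXII = 182
182 is larger

CLXXXII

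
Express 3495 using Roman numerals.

Convert 3495 to Roman numerals:
  3495 contains 3×1000 (MMM)
  495 contains 1×400 (CD)
  95 contains 1×90 (XC)
  5 contains 1×5 (V)

MMMCDXCV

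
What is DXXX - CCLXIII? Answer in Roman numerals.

DXXX = 530
CCLXIII = 263
530 - 263 = 267

CCLXVII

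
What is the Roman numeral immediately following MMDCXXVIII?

MMDCXXVIII = 2628, so the next integer is 2628 + 1 = 2629

MMDCXXIX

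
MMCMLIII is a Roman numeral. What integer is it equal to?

MMCMLIII: M=1000, M=1000, CM=900, L=50, I=1, I=1, I=1
1000 + 1000 + 900 + 50 + 1 + 1 + 1 = 2953

2953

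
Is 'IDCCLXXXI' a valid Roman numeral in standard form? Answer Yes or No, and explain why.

'IDCCLXXXI': Invalid subtractive combination: ID

No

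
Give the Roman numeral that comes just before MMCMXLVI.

MMCMXLVI = 2946, so the previous integer is 2946 - 1 = 2945

MMCMXLV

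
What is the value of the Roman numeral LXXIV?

LXXIV: L=50, X=10, X=10, IV=4
50 + 10 + 10 + 4 = 74

74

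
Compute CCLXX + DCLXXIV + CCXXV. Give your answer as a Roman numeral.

CCLXX = 270, DCLXXIV = 674, CCXXV = 225
270 + 674 = 944
944 + 225 = 1169

MCLXIX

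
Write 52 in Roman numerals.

Convert 52 to Roman numerals:
  52 contains 1×50 (L)
  2 contains 2×1 (II)

LII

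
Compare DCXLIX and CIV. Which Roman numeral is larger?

DCXLIX = 649
CIV = 104
649 is larger

DCXLIX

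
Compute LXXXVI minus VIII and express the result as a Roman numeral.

LXXXVI = 86
VIII = 8
86 - 8 = 78

LXXVIII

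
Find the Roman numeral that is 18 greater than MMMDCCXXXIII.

MMMDCCXXXIII = 3733
3733 + 18 = 3751

MMMDCCLI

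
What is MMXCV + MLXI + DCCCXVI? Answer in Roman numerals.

MMXCV = 2095, MLXI = 1061, DCCCXVI = 816
2095 + 1061 = 3156
3156 + 816 = 3972

MMMCMLXXII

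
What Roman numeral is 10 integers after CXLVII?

CXLVII = 147
147 + 10 = 157

CLVII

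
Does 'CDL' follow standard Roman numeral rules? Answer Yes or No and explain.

'CDL': Check the rules: uses only the symbols I, V, X, L, C, D, M; no symbol is repeated more than three times in a row; V, L and D each appear at most once; the only place a smaller symbol precedes a larger one is the allowed subtractive pair CD, the symbol right after such a pair (if any) is smaller than the pair's first symbol, and otherwise the values never increase from left to right. Value: CD (400) + L (50) = 450. So it is a valid standard Roman numeral.

Yes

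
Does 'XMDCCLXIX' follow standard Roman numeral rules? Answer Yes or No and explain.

'XMDCCLXIX': Invalid subtractive combination: XM

No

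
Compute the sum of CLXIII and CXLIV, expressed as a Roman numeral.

CLXIII = 163
CXLIV = 144
163 + 144 = 307

CCCVII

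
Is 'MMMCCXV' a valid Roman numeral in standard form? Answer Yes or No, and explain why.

'MMMCCXV': Check the rules: uses only the symbols I, V, X, L, C, D, M; no symbol is repeated more than three times in a row; V, L and D each appear at most once; no smaller symbol precedes a larger one (values never increase from left to right). Value: M (1000) + M (1000) + M (1000) + C (100) + C (100) + X (10) + V (5) = 3215. So it is a valid standard Roman numeral.

Yes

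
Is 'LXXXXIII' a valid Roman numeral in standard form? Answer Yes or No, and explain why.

'LXXXXIII': More than 3 consecutive X's

No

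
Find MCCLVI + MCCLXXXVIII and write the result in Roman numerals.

MCCLVI = 1256
MCCLXXXVIII = 1288
1256 + 1288 = 2544

MMDXLIV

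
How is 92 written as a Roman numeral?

Convert 92 to Roman numerals:
  92 contains 1×90 (XC)
  2 contains 2×1 (II)

XCII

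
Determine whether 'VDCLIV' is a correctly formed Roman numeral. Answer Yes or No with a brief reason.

'VDCLIV': V should not appear more than once

No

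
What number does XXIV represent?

XXIV: X=10, X=10, IV=4
10 + 10 + 4 = 24

24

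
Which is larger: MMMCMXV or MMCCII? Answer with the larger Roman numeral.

MMMCMXV = 3915
MMCCII = 2202
3915 is larger

MMMCMXV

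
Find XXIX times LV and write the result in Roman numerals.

XXIX = 29
LV = 55
29 × 55 = 1595

MDXCV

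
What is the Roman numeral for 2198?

Convert 2198 to Roman numerals:
  2198 contains 2×1000 (MM)
  198 contains 1×100 (C)
  98 contains 1×90 (XC)
  8 contains 1×5 (V)
  3 contains 3×1 (III)

MMCXCVIII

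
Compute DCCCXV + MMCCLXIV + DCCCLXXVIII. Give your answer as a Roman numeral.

DCCCXV = 815, MMCCLXIV = 2264, DCCCLXXVIII = 878
815 + 2264 = 3079
3079 + 878 = 3957

MMMCMLVII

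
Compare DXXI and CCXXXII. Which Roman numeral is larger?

DXXI = 521
CCXXXII = 232
521 is larger

DXXI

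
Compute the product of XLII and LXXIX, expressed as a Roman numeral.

XLII = 42
LXXIX = 79
42 × 79 = 3318

MMMCCCXVIII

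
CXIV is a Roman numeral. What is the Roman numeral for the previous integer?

CXIV = 114, so the previous integer is 114 - 1 = 113

CXIII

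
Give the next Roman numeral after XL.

XL = 40; next is 41

XLI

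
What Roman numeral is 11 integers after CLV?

CLV = 155
155 + 11 = 166

CLXVI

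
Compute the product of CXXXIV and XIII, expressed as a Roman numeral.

CXXXIV = 134
XIII = 13
134 × 13 = 1742

MDCCXLII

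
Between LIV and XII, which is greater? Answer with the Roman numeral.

LIV = 54
XII = 12
54 is larger

LIV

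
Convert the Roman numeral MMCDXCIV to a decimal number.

MMCDXCIV: M=1000, M=1000, CD=400, XC=90, IV=4
1000 + 1000 + 400 + 90 + 4 = 2494

2494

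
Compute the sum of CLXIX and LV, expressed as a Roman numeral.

CLXIX = 169
LV = 55
169 + 55 = 224

CCXXIV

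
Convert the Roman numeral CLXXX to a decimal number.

CLXXX: C=100, L=50, X=10, X=10, X=10
100 + 50 + 10 + 10 + 10 = 180

180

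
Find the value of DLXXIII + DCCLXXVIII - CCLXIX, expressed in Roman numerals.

DLXXIII = 573, DCCLXXVIII = 778, CCLXIX = 269
573 + 778 = 1351
1351 - 269 = 1082

MLXXXII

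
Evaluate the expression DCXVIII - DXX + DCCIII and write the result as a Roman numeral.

DCXVIII = 618, DXX = 520, DCCIII = 703
618 - 520 = 98
98 + 703 = 801

DCCCI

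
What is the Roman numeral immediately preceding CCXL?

CCXL = 240; previous is 239

CCXXXIX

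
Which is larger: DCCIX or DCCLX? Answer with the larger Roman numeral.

DCCIX = 709
DCCLX = 760
760 is larger

DCCLX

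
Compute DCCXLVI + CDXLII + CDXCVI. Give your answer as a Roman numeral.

DCCXLVI = 746, CDXLII = 442, CDXCVI = 496
746 + 442 = 1188
1188 + 496 = 1684

MDCLXXXIV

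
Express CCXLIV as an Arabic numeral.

CCXLIV: C=100, C=100, XL=40, IV=4
100 + 100 + 40 + 4 = 244

244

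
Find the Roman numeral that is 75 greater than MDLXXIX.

MDLXXIX = 1579
1579 + 75 = 1654

MDCLIV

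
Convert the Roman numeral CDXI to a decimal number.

CDXI: CD=400, X=10, I=1
400 + 10 + 1 = 411

411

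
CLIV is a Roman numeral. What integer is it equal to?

CLIV: C=100, L=50, IV=4
100 + 50 + 4 = 154

154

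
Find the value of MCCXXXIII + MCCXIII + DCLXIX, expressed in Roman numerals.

MCCXXXIII = 1233, MCCXIII = 1213, DCLXIX = 669
1233 + 1213 = 2446
2446 + 669 = 3115

MMMCXV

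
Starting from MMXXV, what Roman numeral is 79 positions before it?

MMXXV = 2025
2025 - 79 = 1946

MCMXLVI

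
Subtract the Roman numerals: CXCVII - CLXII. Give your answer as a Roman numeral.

CXCVII = 197
CLXII = 162
197 - 162 = 35

XXXV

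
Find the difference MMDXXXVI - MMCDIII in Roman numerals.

MMDXXXVI = 2536
MMCDIII = 2403
2536 - 2403 = 133

CXXXIII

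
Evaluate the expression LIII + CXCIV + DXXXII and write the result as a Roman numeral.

LIII = 53, CXCIV = 194, DXXXII = 532
53 + 194 = 247
247 + 532 = 779

DCCLXXIX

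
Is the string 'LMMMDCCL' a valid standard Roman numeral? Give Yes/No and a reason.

'LMMMDCCL': L should not appear more than once

No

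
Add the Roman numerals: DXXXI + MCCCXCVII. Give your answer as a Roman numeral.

DXXXI = 531
MCCCXCVII = 1397
531 + 1397 = 1928

MCMXXVIII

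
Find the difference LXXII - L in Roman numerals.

LXXII = 72
L = 50
72 - 50 = 22

XXII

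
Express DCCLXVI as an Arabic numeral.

DCCLXVI: D=500, C=100, C=100, L=50, X=10, V=5, I=1
500 + 100 + 100 + 50 + 10 + 5 + 1 = 766

766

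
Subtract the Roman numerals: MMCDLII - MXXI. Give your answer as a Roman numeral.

MMCDLII = 2452
MXXI = 1021
2452 - 1021 = 1431

MCDXXXI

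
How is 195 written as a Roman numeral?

Convert 195 to Roman numerals:
  195 contains 1×100 (C)
  95 contains 1×90 (XC)
  5 contains 1×5 (V)

CXCV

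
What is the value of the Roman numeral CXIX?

CXIX: C=100, X=10, IX=9
100 + 10 + 9 = 119

119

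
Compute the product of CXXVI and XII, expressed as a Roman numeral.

CXXVI = 126
XII = 12
126 × 12 = 1512

MDXII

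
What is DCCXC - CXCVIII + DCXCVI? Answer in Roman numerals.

DCCXC = 790, CXCVIII = 198, DCXCVI = 696
790 - 198 = 592
592 + 696 = 1288

MCCLXXXVIII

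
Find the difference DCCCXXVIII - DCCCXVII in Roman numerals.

DCCCXXVIII = 828
DCCCXVII = 817
828 - 817 = 11

XI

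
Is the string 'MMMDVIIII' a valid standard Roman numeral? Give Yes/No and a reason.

'MMMDVIIII': More than 3 consecutive I's

No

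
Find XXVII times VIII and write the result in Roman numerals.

XXVII = 27
VIII = 8
27 × 8 = 216

CCXVI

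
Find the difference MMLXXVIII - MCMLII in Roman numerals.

MMLXXVIII = 2078
MCMLII = 1952
2078 - 1952 = 126

CXXVI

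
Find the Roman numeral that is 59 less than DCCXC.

DCCXC = 790
790 - 59 = 731

DCCXXXI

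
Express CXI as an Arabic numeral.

CXI: C=100, X=10, I=1
100 + 10 + 1 = 111

111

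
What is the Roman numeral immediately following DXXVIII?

DXXVIII = 528; next is 529

DXXIX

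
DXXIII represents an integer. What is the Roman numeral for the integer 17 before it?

DXXIII = 523
523 - 17 = 506

DVI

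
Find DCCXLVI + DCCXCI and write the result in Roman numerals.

DCCXLVI = 746
DCCXCI = 791
746 + 791 = 1537

MDXXXVII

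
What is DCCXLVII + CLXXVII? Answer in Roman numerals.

DCCXLVII = 747
CLXXVII = 177
747 + 177 = 924

CMXXIV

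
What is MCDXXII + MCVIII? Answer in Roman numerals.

MCDXXII = 1422
MCVIII = 1108
1422 + 1108 = 2530

MMDXXX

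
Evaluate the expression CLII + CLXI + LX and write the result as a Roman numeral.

CLII = 152, CLXI = 161, LX = 60
152 + 161 = 313
313 + 60 = 373

CCCLXXIII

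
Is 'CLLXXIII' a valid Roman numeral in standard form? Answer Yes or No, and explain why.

'CLLXXIII': L should not appear more than once

No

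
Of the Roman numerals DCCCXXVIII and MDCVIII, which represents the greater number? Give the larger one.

DCCCXXVIII = 828
MDCVIII = 1608
1608 is larger

MDCVIII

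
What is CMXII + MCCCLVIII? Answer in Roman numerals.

CMXII = 912
MCCCLVIII = 1358
912 + 1358 = 2270

MMCCLXX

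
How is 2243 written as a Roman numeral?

Convert 2243 to Roman numerals:
  2243 contains 2×1000 (MM)
  243 contains 2×100 (CC)
  43 contains 1×40 (XL)
  3 contains 3×1 (III)

MMCCXLIII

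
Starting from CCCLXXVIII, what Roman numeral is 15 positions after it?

CCCLXXVIII = 378
378 + 15 = 393

CCCXCIII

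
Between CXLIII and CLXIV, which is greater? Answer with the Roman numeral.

CXLIII = 143
CLXIV = 164
164 is larger

CLXIV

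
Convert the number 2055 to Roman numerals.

Convert 2055 to Roman numerals:
  2055 contains 2×1000 (MM)
  55 contains 1×50 (L)
  5 contains 1×5 (V)

MMLV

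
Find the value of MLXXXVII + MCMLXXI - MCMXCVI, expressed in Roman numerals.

MLXXXVII = 1087, MCMLXXI = 1971, MCMXCVI = 1996
1087 + 1971 = 3058
3058 - 1996 = 1062

MLXII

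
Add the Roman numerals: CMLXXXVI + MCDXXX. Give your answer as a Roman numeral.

CMLXXXVI = 986
MCDXXX = 1430
986 + 1430 = 2416

MMCDXVI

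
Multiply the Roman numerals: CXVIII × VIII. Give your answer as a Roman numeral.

CXVIII = 118
VIII = 8
118 × 8 = 944

CMXLIV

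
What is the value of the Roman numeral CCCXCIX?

CCCXCIX: C=100, C=100, C=100, XC=90, IX=9
100 + 100 + 100 + 90 + 9 = 399

399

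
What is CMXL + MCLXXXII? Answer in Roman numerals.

CMXL = 940
MCLXXXII = 1182
940 + 1182 = 2122

MMCXXII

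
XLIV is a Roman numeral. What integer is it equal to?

XLIV: XL=40, IV=4
40 + 4 = 44

44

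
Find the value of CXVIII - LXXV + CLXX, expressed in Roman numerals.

CXVIII = 118, LXXV = 75, CLXX = 170
118 - 75 = 43
43 + 170 = 213

CCXIII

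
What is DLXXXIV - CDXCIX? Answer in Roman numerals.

DLXXXIV = 584
CDXCIX = 499
584 - 499 = 85

LXXXV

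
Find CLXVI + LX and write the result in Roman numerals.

CLXVI = 166
LX = 60
166 + 60 = 226

CCXXVI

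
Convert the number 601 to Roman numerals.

Convert 601 to Roman numerals:
  601 contains 1×500 (D)
  101 contains 1×100 (C)
  1 contains 1×1 (I)

DCI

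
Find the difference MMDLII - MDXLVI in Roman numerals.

MMDLII = 2552
MDXLVI = 1546
2552 - 1546 = 1006

MVI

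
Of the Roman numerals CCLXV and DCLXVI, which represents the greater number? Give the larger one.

CCLXV = 265
DCLXVI = 666
666 is larger

DCLXVI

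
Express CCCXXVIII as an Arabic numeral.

CCCXXVIII: C=100, C=100, C=100, X=10, X=10, V=5, I=1, I=1, I=1
100 + 100 + 100 + 10 + 10 + 5 + 1 + 1 + 1 = 328

328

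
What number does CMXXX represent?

CMXXX: CM=900, X=10, X=10, X=10
900 + 10 + 10 + 10 = 930

930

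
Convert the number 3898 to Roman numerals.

Convert 3898 to Roman numerals:
  3898 contains 3×1000 (MMM)
  898 contains 1×500 (D)
  398 contains 3×100 (CCC)
  98 contains 1×90 (XC)
  8 contains 1×5 (V)
  3 contains 3×1 (III)

MMMDCCCXCVIII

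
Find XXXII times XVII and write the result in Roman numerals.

XXXII = 32
XVII = 17
32 × 17 = 544

DXLIV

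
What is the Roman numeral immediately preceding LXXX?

LXXX = 80, so the previous integer is 80 - 1 = 79

LXXIX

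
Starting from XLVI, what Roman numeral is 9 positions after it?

XLVI = 46
46 + 9 = 55

LV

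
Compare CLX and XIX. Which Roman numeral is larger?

CLX = 160
XIX = 19
160 is larger

CLX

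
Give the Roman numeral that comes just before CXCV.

CXCV = 195, so the previous integer is 195 - 1 = 194

CXCIV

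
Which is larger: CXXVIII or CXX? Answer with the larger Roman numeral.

CXXVIII = 128
CXX = 120
128 is larger

CXXVIII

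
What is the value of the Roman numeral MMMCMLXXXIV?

MMMCMLXXXIV: M=1000, M=1000, M=1000, CM=900, L=50, X=10, X=10, X=10, IV=4
1000 + 1000 + 1000 + 900 + 50 + 10 + 10 + 10 + 4 = 3984

3984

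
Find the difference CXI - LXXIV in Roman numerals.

CXI = 111
LXXIV = 74
111 - 74 = 37

XXXVII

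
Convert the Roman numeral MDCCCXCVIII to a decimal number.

MDCCCXCVIII: M=1000, D=500, C=100, C=100, C=100, XC=90, V=5, I=1, I=1, I=1
1000 + 500 + 100 + 100 + 100 + 90 + 5 + 1 + 1 + 1 = 1898

1898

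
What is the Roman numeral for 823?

Convert 823 to Roman numerals:
  823 contains 1×500 (D)
  323 contains 3×100 (CCC)
  23 contains 2×10 (XX)
  3 contains 3×1 (III)

DCCCXXIII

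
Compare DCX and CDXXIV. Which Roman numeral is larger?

DCX = 610
CDXXIV = 424
610 is larger

DCX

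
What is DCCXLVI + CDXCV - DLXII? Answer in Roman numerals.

DCCXLVI = 746, CDXCV = 495, DLXII = 562
746 + 495 = 1241
1241 - 562 = 679

DCLXXIX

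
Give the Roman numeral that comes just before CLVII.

CLVII = 157, so the previous integer is 157 - 1 = 156

CLVI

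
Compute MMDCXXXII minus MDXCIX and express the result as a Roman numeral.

MMDCXXXII = 2632
MDXCIX = 1599
2632 - 1599 = 1033

MXXXIII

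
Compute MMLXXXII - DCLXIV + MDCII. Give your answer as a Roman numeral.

MMLXXXII = 2082, DCLXIV = 664, MDCII = 1602
2082 - 664 = 1418
1418 + 1602 = 3020

MMMXX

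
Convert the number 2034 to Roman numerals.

Convert 2034 to Roman numerals:
  2034 contains 2×1000 (MM)
  34 contains 3×10 (XXX)
  4 contains 1×4 (IV)

MMXXXIV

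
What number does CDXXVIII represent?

CDXXVIII: CD=400, X=10, X=10, V=5, I=1, I=1, I=1
400 + 10 + 10 + 5 + 1 + 1 + 1 = 428

428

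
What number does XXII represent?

XXII: X=10, X=10, I=1, I=1
10 + 10 + 1 + 1 = 22

22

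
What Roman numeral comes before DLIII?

DLIII = 553; previous is 552

DLII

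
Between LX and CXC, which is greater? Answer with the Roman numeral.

LX = 60
CXC = 190
190 is larger

CXC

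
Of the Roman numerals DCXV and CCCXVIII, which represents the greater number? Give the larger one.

DCXV = 615
CCCXVIII = 318
615 is larger

DCXV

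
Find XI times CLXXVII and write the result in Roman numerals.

XI = 11
CLXXVII = 177
11 × 177 = 1947

MCMXLVII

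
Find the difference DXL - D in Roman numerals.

DXL = 540
D = 500
540 - 500 = 40

XL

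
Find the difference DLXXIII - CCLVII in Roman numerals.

DLXXIII = 573
CCLVII = 257
573 - 257 = 316

CCCXVI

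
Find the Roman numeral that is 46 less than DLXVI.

DLXVI = 566
566 - 46 = 520

DXX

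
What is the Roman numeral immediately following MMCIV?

MMCIV = 2104, so the next integer is 2104 + 1 = 2105

MMCV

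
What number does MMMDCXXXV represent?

MMMDCXXXV: M=1000, M=1000, M=1000, D=500, C=100, X=10, X=10, X=10, V=5
1000 + 1000 + 1000 + 500 + 100 + 10 + 10 + 10 + 5 = 3635

3635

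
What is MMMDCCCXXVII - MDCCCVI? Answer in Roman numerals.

MMMDCCCXXVII = 3827
MDCCCVI = 1806
3827 - 1806 = 2021

MMXXI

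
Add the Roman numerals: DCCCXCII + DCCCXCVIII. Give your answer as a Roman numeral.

DCCCXCII = 892
DCCCXCVIII = 898
892 + 898 = 1790

MDCCXC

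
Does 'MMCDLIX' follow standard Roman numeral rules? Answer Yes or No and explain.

'MMCDLIX': Check the rules: uses only the symbols I, V, X, L, C, D, M; no symbol is repeated more than three times in a row; V, L and D each appear at most once; the only places a smaller symbol precedes a larger one are the allowed subtractive pairs CD, IX, the symbol right after such a pair (if any) is smaller than the pair's first symbol, and otherwise the values never increase from left to right. Value: M (1000) + M (1000) + CD (400) + L (50) + IX (9) = 2459. So it is a valid standard Roman numeral.

Yes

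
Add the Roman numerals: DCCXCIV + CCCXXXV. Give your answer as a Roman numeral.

DCCXCIV = 794
CCCXXXV = 335
794 + 335 = 1129

MCXXIX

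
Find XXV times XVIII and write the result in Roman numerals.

XXV = 25
XVIII = 18
25 × 18 = 450

CDL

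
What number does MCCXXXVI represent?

MCCXXXVI: M=1000, C=100, C=100, X=10, X=10, X=10, V=5, I=1
1000 + 100 + 100 + 10 + 10 + 10 + 5 + 1 = 1236

1236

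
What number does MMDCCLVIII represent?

MMDCCLVIII: M=1000, M=1000, D=500, C=100, C=100, L=50, V=5, I=1, I=1, I=1
1000 + 1000 + 500 + 100 + 100 + 50 + 5 + 1 + 1 + 1 = 2758

2758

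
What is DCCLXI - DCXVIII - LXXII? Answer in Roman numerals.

DCCLXI = 761, DCXVIII = 618, LXXII = 72
761 - 618 = 143
143 - 72 = 71

LXXI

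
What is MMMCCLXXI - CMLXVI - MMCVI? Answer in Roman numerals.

MMMCCLXXI = 3271, CMLXVI = 966, MMCVI = 2106
3271 - 966 = 2305
2305 - 2106 = 199

CXCIX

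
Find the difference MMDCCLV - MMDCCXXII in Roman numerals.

MMDCCLV = 2755
MMDCCXXII = 2722
2755 - 2722 = 33

XXXIII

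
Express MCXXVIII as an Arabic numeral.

MCXXVIII: M=1000, C=100, X=10, X=10, V=5, I=1, I=1, I=1
1000 + 100 + 10 + 10 + 5 + 1 + 1 + 1 = 1128

1128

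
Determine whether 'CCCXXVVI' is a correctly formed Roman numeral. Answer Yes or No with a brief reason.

'CCCXXVVI': V should not appear more than once

No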